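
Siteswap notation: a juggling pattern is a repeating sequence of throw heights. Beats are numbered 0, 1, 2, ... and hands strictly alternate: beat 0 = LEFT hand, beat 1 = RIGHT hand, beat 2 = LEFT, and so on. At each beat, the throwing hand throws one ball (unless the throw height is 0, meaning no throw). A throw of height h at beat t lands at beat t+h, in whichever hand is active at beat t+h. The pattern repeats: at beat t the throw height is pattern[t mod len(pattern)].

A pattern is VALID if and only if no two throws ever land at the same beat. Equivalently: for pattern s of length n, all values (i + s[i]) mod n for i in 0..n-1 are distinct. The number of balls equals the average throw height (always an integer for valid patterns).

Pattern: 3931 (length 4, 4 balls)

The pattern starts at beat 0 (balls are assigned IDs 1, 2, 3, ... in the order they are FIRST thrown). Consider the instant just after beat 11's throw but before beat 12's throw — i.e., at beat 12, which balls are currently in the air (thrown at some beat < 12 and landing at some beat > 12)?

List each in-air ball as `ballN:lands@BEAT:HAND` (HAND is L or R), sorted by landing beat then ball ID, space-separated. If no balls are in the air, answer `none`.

Answer: ball2:lands@13:R ball3:lands@14:L ball4:lands@18:L

Derivation:
Beat 0 (L): throw ball1 h=3 -> lands@3:R; in-air after throw: [b1@3:R]
Beat 1 (R): throw ball2 h=9 -> lands@10:L; in-air after throw: [b1@3:R b2@10:L]
Beat 2 (L): throw ball3 h=3 -> lands@5:R; in-air after throw: [b1@3:R b3@5:R b2@10:L]
Beat 3 (R): throw ball1 h=1 -> lands@4:L; in-air after throw: [b1@4:L b3@5:R b2@10:L]
Beat 4 (L): throw ball1 h=3 -> lands@7:R; in-air after throw: [b3@5:R b1@7:R b2@10:L]
Beat 5 (R): throw ball3 h=9 -> lands@14:L; in-air after throw: [b1@7:R b2@10:L b3@14:L]
Beat 6 (L): throw ball4 h=3 -> lands@9:R; in-air after throw: [b1@7:R b4@9:R b2@10:L b3@14:L]
Beat 7 (R): throw ball1 h=1 -> lands@8:L; in-air after throw: [b1@8:L b4@9:R b2@10:L b3@14:L]
Beat 8 (L): throw ball1 h=3 -> lands@11:R; in-air after throw: [b4@9:R b2@10:L b1@11:R b3@14:L]
Beat 9 (R): throw ball4 h=9 -> lands@18:L; in-air after throw: [b2@10:L b1@11:R b3@14:L b4@18:L]
Beat 10 (L): throw ball2 h=3 -> lands@13:R; in-air after throw: [b1@11:R b2@13:R b3@14:L b4@18:L]
Beat 11 (R): throw ball1 h=1 -> lands@12:L; in-air after throw: [b1@12:L b2@13:R b3@14:L b4@18:L]
Beat 12 (L): throw ball1 h=3 -> lands@15:R; in-air after throw: [b2@13:R b3@14:L b1@15:R b4@18:L]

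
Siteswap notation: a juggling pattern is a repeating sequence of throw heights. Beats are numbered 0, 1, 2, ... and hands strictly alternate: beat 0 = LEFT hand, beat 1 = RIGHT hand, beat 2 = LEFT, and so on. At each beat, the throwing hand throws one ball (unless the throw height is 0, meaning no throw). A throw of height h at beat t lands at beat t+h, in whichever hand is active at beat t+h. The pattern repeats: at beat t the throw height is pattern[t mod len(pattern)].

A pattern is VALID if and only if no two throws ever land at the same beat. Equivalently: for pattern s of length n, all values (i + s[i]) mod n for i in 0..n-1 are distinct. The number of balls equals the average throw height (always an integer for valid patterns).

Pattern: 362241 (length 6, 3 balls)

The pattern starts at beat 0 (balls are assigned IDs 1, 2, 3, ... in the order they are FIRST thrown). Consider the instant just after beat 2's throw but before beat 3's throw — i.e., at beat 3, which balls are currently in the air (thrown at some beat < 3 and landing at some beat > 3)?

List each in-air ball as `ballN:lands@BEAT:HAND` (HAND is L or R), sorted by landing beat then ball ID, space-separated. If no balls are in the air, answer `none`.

Answer: ball3:lands@4:L ball2:lands@7:R

Derivation:
Beat 0 (L): throw ball1 h=3 -> lands@3:R; in-air after throw: [b1@3:R]
Beat 1 (R): throw ball2 h=6 -> lands@7:R; in-air after throw: [b1@3:R b2@7:R]
Beat 2 (L): throw ball3 h=2 -> lands@4:L; in-air after throw: [b1@3:R b3@4:L b2@7:R]
Beat 3 (R): throw ball1 h=2 -> lands@5:R; in-air after throw: [b3@4:L b1@5:R b2@7:R]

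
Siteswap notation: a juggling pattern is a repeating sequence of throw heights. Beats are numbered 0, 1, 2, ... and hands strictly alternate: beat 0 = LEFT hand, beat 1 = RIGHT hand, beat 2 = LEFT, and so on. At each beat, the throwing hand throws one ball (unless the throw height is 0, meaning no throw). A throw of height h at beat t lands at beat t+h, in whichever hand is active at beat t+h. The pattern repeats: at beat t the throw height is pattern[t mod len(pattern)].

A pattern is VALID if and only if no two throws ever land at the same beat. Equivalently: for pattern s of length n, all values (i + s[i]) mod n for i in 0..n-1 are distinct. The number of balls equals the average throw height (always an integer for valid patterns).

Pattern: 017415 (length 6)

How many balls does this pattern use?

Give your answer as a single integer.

Answer: 3

Derivation:
Pattern = [0, 1, 7, 4, 1, 5], length n = 6
  position 0: throw height = 0, running sum = 0
  position 1: throw height = 1, running sum = 1
  position 2: throw height = 7, running sum = 8
  position 3: throw height = 4, running sum = 12
  position 4: throw height = 1, running sum = 13
  position 5: throw height = 5, running sum = 18
Total sum = 18; balls = sum / n = 18 / 6 = 3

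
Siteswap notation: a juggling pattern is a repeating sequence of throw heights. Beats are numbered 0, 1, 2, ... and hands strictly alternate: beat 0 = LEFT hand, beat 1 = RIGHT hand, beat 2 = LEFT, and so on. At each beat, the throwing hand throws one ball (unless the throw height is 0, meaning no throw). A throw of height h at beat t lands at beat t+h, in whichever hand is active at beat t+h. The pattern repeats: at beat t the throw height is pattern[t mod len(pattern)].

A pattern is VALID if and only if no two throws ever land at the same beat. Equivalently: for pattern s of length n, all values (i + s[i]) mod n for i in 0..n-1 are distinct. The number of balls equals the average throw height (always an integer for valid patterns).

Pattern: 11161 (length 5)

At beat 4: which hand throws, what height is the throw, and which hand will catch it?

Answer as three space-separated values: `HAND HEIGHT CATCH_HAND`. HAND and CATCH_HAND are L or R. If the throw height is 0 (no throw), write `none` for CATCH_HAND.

Beat 4: 4 mod 2 = 0, so hand = L
Throw height = pattern[4 mod 5] = pattern[4] = 1
Lands at beat 4+1=5, 5 mod 2 = 1, so catch hand = R

Answer: L 1 R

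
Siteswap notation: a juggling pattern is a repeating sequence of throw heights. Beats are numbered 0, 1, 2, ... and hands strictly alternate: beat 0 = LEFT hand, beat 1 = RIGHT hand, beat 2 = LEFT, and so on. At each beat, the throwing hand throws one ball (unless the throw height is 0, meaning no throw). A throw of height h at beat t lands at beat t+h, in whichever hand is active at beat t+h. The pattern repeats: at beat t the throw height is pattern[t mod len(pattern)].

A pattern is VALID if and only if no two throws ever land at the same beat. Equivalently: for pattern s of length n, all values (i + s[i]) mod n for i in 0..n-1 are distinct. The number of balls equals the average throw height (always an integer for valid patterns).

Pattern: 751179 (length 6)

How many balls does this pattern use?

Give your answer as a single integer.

Answer: 5

Derivation:
Pattern = [7, 5, 1, 1, 7, 9], length n = 6
  position 0: throw height = 7, running sum = 7
  position 1: throw height = 5, running sum = 12
  position 2: throw height = 1, running sum = 13
  position 3: throw height = 1, running sum = 14
  position 4: throw height = 7, running sum = 21
  position 5: throw height = 9, running sum = 30
Total sum = 30; balls = sum / n = 30 / 6 = 5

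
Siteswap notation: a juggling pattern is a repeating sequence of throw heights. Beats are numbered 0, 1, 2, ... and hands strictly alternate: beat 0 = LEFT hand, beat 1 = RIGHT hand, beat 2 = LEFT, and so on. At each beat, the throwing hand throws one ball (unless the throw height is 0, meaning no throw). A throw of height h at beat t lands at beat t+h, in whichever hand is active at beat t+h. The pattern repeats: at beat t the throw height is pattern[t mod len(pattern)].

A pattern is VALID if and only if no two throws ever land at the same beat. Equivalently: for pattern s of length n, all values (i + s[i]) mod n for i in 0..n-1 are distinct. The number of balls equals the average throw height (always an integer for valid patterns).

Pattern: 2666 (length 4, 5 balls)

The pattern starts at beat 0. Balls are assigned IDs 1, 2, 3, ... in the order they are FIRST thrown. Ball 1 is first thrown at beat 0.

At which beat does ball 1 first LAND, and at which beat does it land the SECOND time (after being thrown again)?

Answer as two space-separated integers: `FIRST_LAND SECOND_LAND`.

Beat 0 (L): throw ball1 h=2 -> lands@2:L; in-air after throw: [b1@2:L]
Beat 1 (R): throw ball2 h=6 -> lands@7:R; in-air after throw: [b1@2:L b2@7:R]
Beat 2 (L): throw ball1 h=6 -> lands@8:L; in-air after throw: [b2@7:R b1@8:L]
Beat 3 (R): throw ball3 h=6 -> lands@9:R; in-air after throw: [b2@7:R b1@8:L b3@9:R]
Beat 4 (L): throw ball4 h=2 -> lands@6:L; in-air after throw: [b4@6:L b2@7:R b1@8:L b3@9:R]
Beat 5 (R): throw ball5 h=6 -> lands@11:R; in-air after throw: [b4@6:L b2@7:R b1@8:L b3@9:R b5@11:R]
Beat 6 (L): throw ball4 h=6 -> lands@12:L; in-air after throw: [b2@7:R b1@8:L b3@9:R b5@11:R b4@12:L]
Beat 7 (R): throw ball2 h=6 -> lands@13:R; in-air after throw: [b1@8:L b3@9:R b5@11:R b4@12:L b2@13:R]
Beat 8 (L): throw ball1 h=2 -> lands@10:L; in-air after throw: [b3@9:R b1@10:L b5@11:R b4@12:L b2@13:R]
Ball 1: thrown@0 h=2 -> first land @2; rethrown@2 h=6 -> second land @8

Answer: 2 8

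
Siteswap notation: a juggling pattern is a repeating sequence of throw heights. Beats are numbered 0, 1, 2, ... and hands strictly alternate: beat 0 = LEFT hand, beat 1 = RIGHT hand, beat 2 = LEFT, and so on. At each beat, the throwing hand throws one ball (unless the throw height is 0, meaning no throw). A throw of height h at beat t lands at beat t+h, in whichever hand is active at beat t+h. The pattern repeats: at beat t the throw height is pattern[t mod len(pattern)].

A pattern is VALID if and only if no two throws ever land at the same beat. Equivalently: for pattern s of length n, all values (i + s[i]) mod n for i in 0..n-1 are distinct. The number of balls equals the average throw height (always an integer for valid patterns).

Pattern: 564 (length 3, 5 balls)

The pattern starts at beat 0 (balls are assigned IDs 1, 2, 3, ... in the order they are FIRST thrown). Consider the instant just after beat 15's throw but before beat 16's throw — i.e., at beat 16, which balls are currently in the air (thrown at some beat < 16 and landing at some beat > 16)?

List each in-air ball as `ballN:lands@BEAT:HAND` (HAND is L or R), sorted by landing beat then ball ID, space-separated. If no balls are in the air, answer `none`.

Answer: ball4:lands@17:R ball1:lands@18:L ball2:lands@19:R ball3:lands@20:L

Derivation:
Beat 0 (L): throw ball1 h=5 -> lands@5:R; in-air after throw: [b1@5:R]
Beat 1 (R): throw ball2 h=6 -> lands@7:R; in-air after throw: [b1@5:R b2@7:R]
Beat 2 (L): throw ball3 h=4 -> lands@6:L; in-air after throw: [b1@5:R b3@6:L b2@7:R]
Beat 3 (R): throw ball4 h=5 -> lands@8:L; in-air after throw: [b1@5:R b3@6:L b2@7:R b4@8:L]
Beat 4 (L): throw ball5 h=6 -> lands@10:L; in-air after throw: [b1@5:R b3@6:L b2@7:R b4@8:L b5@10:L]
Beat 5 (R): throw ball1 h=4 -> lands@9:R; in-air after throw: [b3@6:L b2@7:R b4@8:L b1@9:R b5@10:L]
Beat 6 (L): throw ball3 h=5 -> lands@11:R; in-air after throw: [b2@7:R b4@8:L b1@9:R b5@10:L b3@11:R]
Beat 7 (R): throw ball2 h=6 -> lands@13:R; in-air after throw: [b4@8:L b1@9:R b5@10:L b3@11:R b2@13:R]
Beat 8 (L): throw ball4 h=4 -> lands@12:L; in-air after throw: [b1@9:R b5@10:L b3@11:R b4@12:L b2@13:R]
Beat 9 (R): throw ball1 h=5 -> lands@14:L; in-air after throw: [b5@10:L b3@11:R b4@12:L b2@13:R b1@14:L]
Beat 10 (L): throw ball5 h=6 -> lands@16:L; in-air after throw: [b3@11:R b4@12:L b2@13:R b1@14:L b5@16:L]
Beat 11 (R): throw ball3 h=4 -> lands@15:R; in-air after throw: [b4@12:L b2@13:R b1@14:L b3@15:R b5@16:L]
Beat 12 (L): throw ball4 h=5 -> lands@17:R; in-air after throw: [b2@13:R b1@14:L b3@15:R b5@16:L b4@17:R]
Beat 13 (R): throw ball2 h=6 -> lands@19:R; in-air after throw: [b1@14:L b3@15:R b5@16:L b4@17:R b2@19:R]
Beat 14 (L): throw ball1 h=4 -> lands@18:L; in-air after throw: [b3@15:R b5@16:L b4@17:R b1@18:L b2@19:R]
Beat 15 (R): throw ball3 h=5 -> lands@20:L; in-air after throw: [b5@16:L b4@17:R b1@18:L b2@19:R b3@20:L]
Beat 16 (L): throw ball5 h=6 -> lands@22:L; in-air after throw: [b4@17:R b1@18:L b2@19:R b3@20:L b5@22:L]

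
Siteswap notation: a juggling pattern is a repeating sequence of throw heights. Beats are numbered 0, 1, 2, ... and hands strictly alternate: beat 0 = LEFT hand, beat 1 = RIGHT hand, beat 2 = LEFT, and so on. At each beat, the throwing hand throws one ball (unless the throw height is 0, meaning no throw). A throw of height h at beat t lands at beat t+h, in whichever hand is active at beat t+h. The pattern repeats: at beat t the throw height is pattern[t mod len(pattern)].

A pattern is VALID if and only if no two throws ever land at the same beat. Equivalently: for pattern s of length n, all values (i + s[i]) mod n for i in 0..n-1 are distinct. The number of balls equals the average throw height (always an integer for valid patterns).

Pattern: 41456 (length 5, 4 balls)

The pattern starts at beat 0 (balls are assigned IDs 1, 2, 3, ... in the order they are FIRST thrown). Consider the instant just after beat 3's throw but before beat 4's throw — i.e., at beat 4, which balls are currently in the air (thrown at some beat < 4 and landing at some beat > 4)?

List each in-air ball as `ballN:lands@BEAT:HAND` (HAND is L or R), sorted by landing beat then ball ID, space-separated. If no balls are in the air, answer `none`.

Answer: ball2:lands@6:L ball3:lands@8:L

Derivation:
Beat 0 (L): throw ball1 h=4 -> lands@4:L; in-air after throw: [b1@4:L]
Beat 1 (R): throw ball2 h=1 -> lands@2:L; in-air after throw: [b2@2:L b1@4:L]
Beat 2 (L): throw ball2 h=4 -> lands@6:L; in-air after throw: [b1@4:L b2@6:L]
Beat 3 (R): throw ball3 h=5 -> lands@8:L; in-air after throw: [b1@4:L b2@6:L b3@8:L]
Beat 4 (L): throw ball1 h=6 -> lands@10:L; in-air after throw: [b2@6:L b3@8:L b1@10:L]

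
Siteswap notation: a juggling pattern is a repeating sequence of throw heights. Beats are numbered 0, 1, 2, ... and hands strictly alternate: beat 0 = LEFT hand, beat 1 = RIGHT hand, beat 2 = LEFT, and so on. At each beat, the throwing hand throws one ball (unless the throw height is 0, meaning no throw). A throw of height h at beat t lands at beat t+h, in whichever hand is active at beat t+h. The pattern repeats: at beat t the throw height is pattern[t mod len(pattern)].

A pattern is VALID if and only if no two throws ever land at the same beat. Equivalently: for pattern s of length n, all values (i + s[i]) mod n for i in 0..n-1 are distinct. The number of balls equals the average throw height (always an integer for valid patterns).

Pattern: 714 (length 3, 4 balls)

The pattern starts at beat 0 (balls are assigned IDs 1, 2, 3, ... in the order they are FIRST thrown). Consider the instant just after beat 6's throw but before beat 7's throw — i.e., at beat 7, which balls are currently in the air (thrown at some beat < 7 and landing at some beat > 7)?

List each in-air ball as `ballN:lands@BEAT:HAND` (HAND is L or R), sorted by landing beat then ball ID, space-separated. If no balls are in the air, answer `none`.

Beat 0 (L): throw ball1 h=7 -> lands@7:R; in-air after throw: [b1@7:R]
Beat 1 (R): throw ball2 h=1 -> lands@2:L; in-air after throw: [b2@2:L b1@7:R]
Beat 2 (L): throw ball2 h=4 -> lands@6:L; in-air after throw: [b2@6:L b1@7:R]
Beat 3 (R): throw ball3 h=7 -> lands@10:L; in-air after throw: [b2@6:L b1@7:R b3@10:L]
Beat 4 (L): throw ball4 h=1 -> lands@5:R; in-air after throw: [b4@5:R b2@6:L b1@7:R b3@10:L]
Beat 5 (R): throw ball4 h=4 -> lands@9:R; in-air after throw: [b2@6:L b1@7:R b4@9:R b3@10:L]
Beat 6 (L): throw ball2 h=7 -> lands@13:R; in-air after throw: [b1@7:R b4@9:R b3@10:L b2@13:R]
Beat 7 (R): throw ball1 h=1 -> lands@8:L; in-air after throw: [b1@8:L b4@9:R b3@10:L b2@13:R]

Answer: ball4:lands@9:R ball3:lands@10:L ball2:lands@13:R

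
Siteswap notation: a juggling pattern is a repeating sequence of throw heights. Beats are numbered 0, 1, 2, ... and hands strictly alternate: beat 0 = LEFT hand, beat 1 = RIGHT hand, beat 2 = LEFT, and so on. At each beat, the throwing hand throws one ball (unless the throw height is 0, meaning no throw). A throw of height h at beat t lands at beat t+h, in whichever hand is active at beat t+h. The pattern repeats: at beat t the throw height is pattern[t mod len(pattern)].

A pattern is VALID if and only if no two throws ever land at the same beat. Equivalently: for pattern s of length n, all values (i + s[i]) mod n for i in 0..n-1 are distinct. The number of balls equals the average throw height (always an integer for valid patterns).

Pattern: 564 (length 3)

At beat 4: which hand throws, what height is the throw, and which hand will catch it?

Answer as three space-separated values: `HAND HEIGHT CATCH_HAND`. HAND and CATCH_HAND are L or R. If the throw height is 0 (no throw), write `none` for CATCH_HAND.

Beat 4: 4 mod 2 = 0, so hand = L
Throw height = pattern[4 mod 3] = pattern[1] = 6
Lands at beat 4+6=10, 10 mod 2 = 0, so catch hand = L

Answer: L 6 L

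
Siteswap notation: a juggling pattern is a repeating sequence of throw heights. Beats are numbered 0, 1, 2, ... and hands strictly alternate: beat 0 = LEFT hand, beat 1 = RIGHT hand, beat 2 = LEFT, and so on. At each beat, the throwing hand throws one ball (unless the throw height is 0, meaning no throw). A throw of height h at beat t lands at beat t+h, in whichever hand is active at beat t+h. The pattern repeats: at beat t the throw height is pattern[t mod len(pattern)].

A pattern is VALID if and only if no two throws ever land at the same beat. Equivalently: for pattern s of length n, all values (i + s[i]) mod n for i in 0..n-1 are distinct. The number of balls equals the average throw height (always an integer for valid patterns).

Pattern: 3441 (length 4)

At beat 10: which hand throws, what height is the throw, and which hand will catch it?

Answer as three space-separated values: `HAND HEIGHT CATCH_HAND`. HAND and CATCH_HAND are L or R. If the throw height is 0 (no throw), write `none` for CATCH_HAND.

Beat 10: 10 mod 2 = 0, so hand = L
Throw height = pattern[10 mod 4] = pattern[2] = 4
Lands at beat 10+4=14, 14 mod 2 = 0, so catch hand = L

Answer: L 4 L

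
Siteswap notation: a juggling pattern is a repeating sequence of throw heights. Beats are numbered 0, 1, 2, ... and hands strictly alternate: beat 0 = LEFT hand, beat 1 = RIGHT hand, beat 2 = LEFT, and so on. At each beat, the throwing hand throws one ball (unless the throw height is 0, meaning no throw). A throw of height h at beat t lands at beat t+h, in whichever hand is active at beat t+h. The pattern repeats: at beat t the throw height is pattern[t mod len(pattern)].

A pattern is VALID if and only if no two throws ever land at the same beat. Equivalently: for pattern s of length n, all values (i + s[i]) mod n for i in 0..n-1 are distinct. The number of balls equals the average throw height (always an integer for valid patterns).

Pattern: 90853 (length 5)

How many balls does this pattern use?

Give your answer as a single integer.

Pattern = [9, 0, 8, 5, 3], length n = 5
  position 0: throw height = 9, running sum = 9
  position 1: throw height = 0, running sum = 9
  position 2: throw height = 8, running sum = 17
  position 3: throw height = 5, running sum = 22
  position 4: throw height = 3, running sum = 25
Total sum = 25; balls = sum / n = 25 / 5 = 5

Answer: 5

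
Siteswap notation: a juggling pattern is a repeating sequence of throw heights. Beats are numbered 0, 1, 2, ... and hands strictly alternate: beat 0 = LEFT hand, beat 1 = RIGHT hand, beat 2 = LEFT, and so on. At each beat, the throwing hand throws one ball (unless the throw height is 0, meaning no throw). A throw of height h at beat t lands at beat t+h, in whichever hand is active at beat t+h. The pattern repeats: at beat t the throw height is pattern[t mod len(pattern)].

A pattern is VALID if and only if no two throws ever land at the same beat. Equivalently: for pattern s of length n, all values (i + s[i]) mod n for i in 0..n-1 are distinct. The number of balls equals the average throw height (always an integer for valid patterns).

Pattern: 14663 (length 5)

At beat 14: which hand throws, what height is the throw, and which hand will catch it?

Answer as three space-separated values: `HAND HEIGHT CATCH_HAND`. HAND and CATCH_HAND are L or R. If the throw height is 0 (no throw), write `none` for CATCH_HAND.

Beat 14: 14 mod 2 = 0, so hand = L
Throw height = pattern[14 mod 5] = pattern[4] = 3
Lands at beat 14+3=17, 17 mod 2 = 1, so catch hand = R

Answer: L 3 R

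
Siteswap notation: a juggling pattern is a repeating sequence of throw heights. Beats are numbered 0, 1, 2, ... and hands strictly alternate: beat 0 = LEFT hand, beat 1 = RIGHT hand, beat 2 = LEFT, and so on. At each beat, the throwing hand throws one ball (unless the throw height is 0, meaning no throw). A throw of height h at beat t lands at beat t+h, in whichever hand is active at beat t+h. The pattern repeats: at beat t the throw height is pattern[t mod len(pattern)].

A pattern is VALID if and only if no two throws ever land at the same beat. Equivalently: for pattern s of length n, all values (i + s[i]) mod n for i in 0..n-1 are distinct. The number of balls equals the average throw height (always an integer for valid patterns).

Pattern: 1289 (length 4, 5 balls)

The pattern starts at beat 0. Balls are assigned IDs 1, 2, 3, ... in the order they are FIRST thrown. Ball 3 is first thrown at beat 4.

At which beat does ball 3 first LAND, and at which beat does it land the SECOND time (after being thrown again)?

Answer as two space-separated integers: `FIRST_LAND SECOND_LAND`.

Beat 0 (L): throw ball1 h=1 -> lands@1:R; in-air after throw: [b1@1:R]
Beat 1 (R): throw ball1 h=2 -> lands@3:R; in-air after throw: [b1@3:R]
Beat 2 (L): throw ball2 h=8 -> lands@10:L; in-air after throw: [b1@3:R b2@10:L]
Beat 3 (R): throw ball1 h=9 -> lands@12:L; in-air after throw: [b2@10:L b1@12:L]
Beat 4 (L): throw ball3 h=1 -> lands@5:R; in-air after throw: [b3@5:R b2@10:L b1@12:L]
Beat 5 (R): throw ball3 h=2 -> lands@7:R; in-air after throw: [b3@7:R b2@10:L b1@12:L]
Beat 6 (L): throw ball4 h=8 -> lands@14:L; in-air after throw: [b3@7:R b2@10:L b1@12:L b4@14:L]
Beat 7 (R): throw ball3 h=9 -> lands@16:L; in-air after throw: [b2@10:L b1@12:L b4@14:L b3@16:L]
Ball 3: thrown@4 h=1 -> first land @5; rethrown@5 h=2 -> second land @7

Answer: 5 7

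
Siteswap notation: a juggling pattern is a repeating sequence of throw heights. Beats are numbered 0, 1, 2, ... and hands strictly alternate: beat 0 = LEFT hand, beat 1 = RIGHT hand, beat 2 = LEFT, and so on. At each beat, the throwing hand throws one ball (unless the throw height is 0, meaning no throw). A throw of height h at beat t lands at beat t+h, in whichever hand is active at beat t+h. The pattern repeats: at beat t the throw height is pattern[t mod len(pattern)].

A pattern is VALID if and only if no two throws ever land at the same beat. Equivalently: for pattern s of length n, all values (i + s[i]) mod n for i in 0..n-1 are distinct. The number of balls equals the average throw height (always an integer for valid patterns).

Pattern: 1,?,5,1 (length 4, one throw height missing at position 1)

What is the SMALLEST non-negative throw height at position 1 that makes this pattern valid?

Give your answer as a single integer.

i=0: (0 + 1) mod 4 = 1
i=1: s[i]=? (unknown)
i=2: (2 + 5) mod 4 = 3
i=3: (3 + 1) mod 4 = 0
Known residues: [0, 1, 3]; need a permutation of 0..3, so missing residue r = 2
Need (1 + s) mod 4 = 2; smallest s = (2 - 1) mod 4 = 1

Answer: 1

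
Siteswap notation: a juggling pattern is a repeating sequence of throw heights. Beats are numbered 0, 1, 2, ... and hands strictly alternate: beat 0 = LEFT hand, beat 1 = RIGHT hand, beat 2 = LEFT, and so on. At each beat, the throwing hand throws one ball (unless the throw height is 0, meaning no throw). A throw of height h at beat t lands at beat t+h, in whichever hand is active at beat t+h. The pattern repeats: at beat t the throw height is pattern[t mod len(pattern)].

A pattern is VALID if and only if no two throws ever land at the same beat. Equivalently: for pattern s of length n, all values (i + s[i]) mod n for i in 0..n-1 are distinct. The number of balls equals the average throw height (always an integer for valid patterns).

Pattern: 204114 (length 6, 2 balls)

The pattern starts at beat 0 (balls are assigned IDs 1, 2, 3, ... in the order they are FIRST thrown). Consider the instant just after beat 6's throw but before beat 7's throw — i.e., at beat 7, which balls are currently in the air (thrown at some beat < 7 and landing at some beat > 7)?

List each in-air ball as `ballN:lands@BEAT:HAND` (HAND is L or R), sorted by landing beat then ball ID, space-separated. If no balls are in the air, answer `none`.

Beat 0 (L): throw ball1 h=2 -> lands@2:L; in-air after throw: [b1@2:L]
Beat 2 (L): throw ball1 h=4 -> lands@6:L; in-air after throw: [b1@6:L]
Beat 3 (R): throw ball2 h=1 -> lands@4:L; in-air after throw: [b2@4:L b1@6:L]
Beat 4 (L): throw ball2 h=1 -> lands@5:R; in-air after throw: [b2@5:R b1@6:L]
Beat 5 (R): throw ball2 h=4 -> lands@9:R; in-air after throw: [b1@6:L b2@9:R]
Beat 6 (L): throw ball1 h=2 -> lands@8:L; in-air after throw: [b1@8:L b2@9:R]

Answer: ball1:lands@8:L ball2:lands@9:R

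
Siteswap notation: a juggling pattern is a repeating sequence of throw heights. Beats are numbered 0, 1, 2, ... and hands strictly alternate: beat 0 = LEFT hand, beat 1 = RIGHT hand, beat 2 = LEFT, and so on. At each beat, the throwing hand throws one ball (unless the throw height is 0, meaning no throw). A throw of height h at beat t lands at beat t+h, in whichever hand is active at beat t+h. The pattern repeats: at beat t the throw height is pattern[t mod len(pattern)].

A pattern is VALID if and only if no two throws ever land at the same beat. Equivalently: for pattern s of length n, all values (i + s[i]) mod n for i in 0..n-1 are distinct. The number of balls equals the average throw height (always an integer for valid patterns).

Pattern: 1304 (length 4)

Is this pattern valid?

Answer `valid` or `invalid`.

i=0: (i + s[i]) mod n = (0 + 1) mod 4 = 1
i=1: (i + s[i]) mod n = (1 + 3) mod 4 = 0
i=2: (i + s[i]) mod n = (2 + 0) mod 4 = 2
i=3: (i + s[i]) mod n = (3 + 4) mod 4 = 3
Residues: [1, 0, 2, 3], distinct: True

Answer: valid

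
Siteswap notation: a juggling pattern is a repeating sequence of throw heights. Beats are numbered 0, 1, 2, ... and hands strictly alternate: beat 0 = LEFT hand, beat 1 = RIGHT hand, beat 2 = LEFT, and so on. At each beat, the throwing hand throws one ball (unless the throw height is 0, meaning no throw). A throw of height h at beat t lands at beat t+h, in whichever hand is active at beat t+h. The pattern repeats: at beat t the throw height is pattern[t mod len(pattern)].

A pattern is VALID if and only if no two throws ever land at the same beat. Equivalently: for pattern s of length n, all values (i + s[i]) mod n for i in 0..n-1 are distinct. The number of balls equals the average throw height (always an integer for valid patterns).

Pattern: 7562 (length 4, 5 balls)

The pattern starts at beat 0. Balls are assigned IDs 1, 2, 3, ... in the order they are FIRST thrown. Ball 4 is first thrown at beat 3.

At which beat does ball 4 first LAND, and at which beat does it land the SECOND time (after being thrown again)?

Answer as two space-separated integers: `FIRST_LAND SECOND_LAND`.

Beat 0 (L): throw ball1 h=7 -> lands@7:R; in-air after throw: [b1@7:R]
Beat 1 (R): throw ball2 h=5 -> lands@6:L; in-air after throw: [b2@6:L b1@7:R]
Beat 2 (L): throw ball3 h=6 -> lands@8:L; in-air after throw: [b2@6:L b1@7:R b3@8:L]
Beat 3 (R): throw ball4 h=2 -> lands@5:R; in-air after throw: [b4@5:R b2@6:L b1@7:R b3@8:L]
Beat 4 (L): throw ball5 h=7 -> lands@11:R; in-air after throw: [b4@5:R b2@6:L b1@7:R b3@8:L b5@11:R]
Beat 5 (R): throw ball4 h=5 -> lands@10:L; in-air after throw: [b2@6:L b1@7:R b3@8:L b4@10:L b5@11:R]
Beat 6 (L): throw ball2 h=6 -> lands@12:L; in-air after throw: [b1@7:R b3@8:L b4@10:L b5@11:R b2@12:L]
Beat 7 (R): throw ball1 h=2 -> lands@9:R; in-air after throw: [b3@8:L b1@9:R b4@10:L b5@11:R b2@12:L]
Beat 8 (L): throw ball3 h=7 -> lands@15:R; in-air after throw: [b1@9:R b4@10:L b5@11:R b2@12:L b3@15:R]
Beat 9 (R): throw ball1 h=5 -> lands@14:L; in-air after throw: [b4@10:L b5@11:R b2@12:L b1@14:L b3@15:R]
Beat 10 (L): throw ball4 h=6 -> lands@16:L; in-air after throw: [b5@11:R b2@12:L b1@14:L b3@15:R b4@16:L]
Ball 4: thrown@3 h=2 -> first land @5; rethrown@5 h=5 -> second land @10

Answer: 5 10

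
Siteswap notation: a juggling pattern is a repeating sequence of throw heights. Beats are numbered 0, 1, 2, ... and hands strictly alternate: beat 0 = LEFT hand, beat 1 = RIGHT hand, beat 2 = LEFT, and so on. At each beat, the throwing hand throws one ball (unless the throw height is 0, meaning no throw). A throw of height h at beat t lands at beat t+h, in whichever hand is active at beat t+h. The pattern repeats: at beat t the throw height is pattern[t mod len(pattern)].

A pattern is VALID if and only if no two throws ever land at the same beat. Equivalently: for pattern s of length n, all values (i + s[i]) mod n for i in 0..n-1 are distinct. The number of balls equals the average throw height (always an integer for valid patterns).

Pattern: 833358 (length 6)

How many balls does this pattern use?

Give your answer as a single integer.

Answer: 5

Derivation:
Pattern = [8, 3, 3, 3, 5, 8], length n = 6
  position 0: throw height = 8, running sum = 8
  position 1: throw height = 3, running sum = 11
  position 2: throw height = 3, running sum = 14
  position 3: throw height = 3, running sum = 17
  position 4: throw height = 5, running sum = 22
  position 5: throw height = 8, running sum = 30
Total sum = 30; balls = sum / n = 30 / 6 = 5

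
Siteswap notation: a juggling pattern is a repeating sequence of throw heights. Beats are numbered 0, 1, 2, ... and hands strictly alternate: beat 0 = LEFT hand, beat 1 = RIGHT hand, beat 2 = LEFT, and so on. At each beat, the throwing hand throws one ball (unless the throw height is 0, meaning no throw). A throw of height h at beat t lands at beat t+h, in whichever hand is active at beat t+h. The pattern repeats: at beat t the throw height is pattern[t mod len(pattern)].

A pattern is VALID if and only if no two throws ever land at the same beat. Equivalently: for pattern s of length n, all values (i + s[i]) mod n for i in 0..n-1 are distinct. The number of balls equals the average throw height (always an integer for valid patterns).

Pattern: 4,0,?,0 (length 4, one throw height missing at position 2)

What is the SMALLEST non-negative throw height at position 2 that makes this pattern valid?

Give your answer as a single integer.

i=0: (0 + 4) mod 4 = 0
i=1: (1 + 0) mod 4 = 1
i=2: s[i]=? (unknown)
i=3: (3 + 0) mod 4 = 3
Known residues: [0, 1, 3]; need a permutation of 0..3, so missing residue r = 2
Need (2 + s) mod 4 = 2; smallest s = (2 - 2) mod 4 = 0

Answer: 0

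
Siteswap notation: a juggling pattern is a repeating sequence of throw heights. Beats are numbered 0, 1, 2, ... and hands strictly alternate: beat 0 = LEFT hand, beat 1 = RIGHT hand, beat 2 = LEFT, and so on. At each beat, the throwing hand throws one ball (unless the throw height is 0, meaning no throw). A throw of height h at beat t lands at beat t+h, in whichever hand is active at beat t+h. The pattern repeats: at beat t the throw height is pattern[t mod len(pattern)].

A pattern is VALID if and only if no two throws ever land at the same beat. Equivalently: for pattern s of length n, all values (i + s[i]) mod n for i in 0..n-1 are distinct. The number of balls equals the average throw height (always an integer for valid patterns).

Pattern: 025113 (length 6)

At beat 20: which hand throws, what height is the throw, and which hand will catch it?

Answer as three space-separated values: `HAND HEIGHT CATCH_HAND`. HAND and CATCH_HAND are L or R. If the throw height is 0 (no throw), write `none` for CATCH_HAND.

Answer: L 5 R

Derivation:
Beat 20: 20 mod 2 = 0, so hand = L
Throw height = pattern[20 mod 6] = pattern[2] = 5
Lands at beat 20+5=25, 25 mod 2 = 1, so catch hand = R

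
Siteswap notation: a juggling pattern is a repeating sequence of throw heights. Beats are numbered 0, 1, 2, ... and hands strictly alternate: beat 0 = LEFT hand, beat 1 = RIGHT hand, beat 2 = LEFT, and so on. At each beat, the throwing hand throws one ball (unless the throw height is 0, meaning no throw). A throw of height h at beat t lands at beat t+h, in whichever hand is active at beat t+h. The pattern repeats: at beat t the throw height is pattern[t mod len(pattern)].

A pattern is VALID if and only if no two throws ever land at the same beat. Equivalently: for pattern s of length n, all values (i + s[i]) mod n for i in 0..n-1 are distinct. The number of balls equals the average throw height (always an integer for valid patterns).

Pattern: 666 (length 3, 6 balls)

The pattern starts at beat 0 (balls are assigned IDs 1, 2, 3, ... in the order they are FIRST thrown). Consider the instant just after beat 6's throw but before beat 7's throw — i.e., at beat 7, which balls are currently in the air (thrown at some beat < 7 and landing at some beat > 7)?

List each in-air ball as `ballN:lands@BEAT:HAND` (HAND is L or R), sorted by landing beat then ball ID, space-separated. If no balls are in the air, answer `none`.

Beat 0 (L): throw ball1 h=6 -> lands@6:L; in-air after throw: [b1@6:L]
Beat 1 (R): throw ball2 h=6 -> lands@7:R; in-air after throw: [b1@6:L b2@7:R]
Beat 2 (L): throw ball3 h=6 -> lands@8:L; in-air after throw: [b1@6:L b2@7:R b3@8:L]
Beat 3 (R): throw ball4 h=6 -> lands@9:R; in-air after throw: [b1@6:L b2@7:R b3@8:L b4@9:R]
Beat 4 (L): throw ball5 h=6 -> lands@10:L; in-air after throw: [b1@6:L b2@7:R b3@8:L b4@9:R b5@10:L]
Beat 5 (R): throw ball6 h=6 -> lands@11:R; in-air after throw: [b1@6:L b2@7:R b3@8:L b4@9:R b5@10:L b6@11:R]
Beat 6 (L): throw ball1 h=6 -> lands@12:L; in-air after throw: [b2@7:R b3@8:L b4@9:R b5@10:L b6@11:R b1@12:L]
Beat 7 (R): throw ball2 h=6 -> lands@13:R; in-air after throw: [b3@8:L b4@9:R b5@10:L b6@11:R b1@12:L b2@13:R]

Answer: ball3:lands@8:L ball4:lands@9:R ball5:lands@10:L ball6:lands@11:R ball1:lands@12:L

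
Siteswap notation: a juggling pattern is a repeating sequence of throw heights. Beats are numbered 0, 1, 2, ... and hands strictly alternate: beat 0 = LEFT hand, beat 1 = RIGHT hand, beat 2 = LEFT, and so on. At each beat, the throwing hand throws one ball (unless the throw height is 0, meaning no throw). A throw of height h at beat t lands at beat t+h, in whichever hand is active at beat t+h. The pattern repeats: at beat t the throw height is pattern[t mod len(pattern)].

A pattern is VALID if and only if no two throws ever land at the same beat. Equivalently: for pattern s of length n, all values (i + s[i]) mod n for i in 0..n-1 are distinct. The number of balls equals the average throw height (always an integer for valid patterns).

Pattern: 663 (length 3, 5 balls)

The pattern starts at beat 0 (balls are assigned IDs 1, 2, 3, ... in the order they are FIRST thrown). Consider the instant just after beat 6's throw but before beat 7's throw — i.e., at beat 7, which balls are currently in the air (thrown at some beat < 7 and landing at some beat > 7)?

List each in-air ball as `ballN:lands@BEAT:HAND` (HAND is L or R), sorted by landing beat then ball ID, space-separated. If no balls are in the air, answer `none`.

Beat 0 (L): throw ball1 h=6 -> lands@6:L; in-air after throw: [b1@6:L]
Beat 1 (R): throw ball2 h=6 -> lands@7:R; in-air after throw: [b1@6:L b2@7:R]
Beat 2 (L): throw ball3 h=3 -> lands@5:R; in-air after throw: [b3@5:R b1@6:L b2@7:R]
Beat 3 (R): throw ball4 h=6 -> lands@9:R; in-air after throw: [b3@5:R b1@6:L b2@7:R b4@9:R]
Beat 4 (L): throw ball5 h=6 -> lands@10:L; in-air after throw: [b3@5:R b1@6:L b2@7:R b4@9:R b5@10:L]
Beat 5 (R): throw ball3 h=3 -> lands@8:L; in-air after throw: [b1@6:L b2@7:R b3@8:L b4@9:R b5@10:L]
Beat 6 (L): throw ball1 h=6 -> lands@12:L; in-air after throw: [b2@7:R b3@8:L b4@9:R b5@10:L b1@12:L]
Beat 7 (R): throw ball2 h=6 -> lands@13:R; in-air after throw: [b3@8:L b4@9:R b5@10:L b1@12:L b2@13:R]

Answer: ball3:lands@8:L ball4:lands@9:R ball5:lands@10:L ball1:lands@12:L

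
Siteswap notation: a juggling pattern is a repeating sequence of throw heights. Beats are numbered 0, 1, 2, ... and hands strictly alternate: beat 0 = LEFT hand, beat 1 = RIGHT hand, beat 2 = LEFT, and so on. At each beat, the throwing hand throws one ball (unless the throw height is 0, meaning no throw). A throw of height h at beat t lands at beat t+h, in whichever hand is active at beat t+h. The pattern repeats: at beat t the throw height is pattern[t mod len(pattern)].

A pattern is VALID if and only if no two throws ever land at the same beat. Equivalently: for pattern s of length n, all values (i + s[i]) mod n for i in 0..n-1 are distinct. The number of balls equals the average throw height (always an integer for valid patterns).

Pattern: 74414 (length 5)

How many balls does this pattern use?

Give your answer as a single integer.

Pattern = [7, 4, 4, 1, 4], length n = 5
  position 0: throw height = 7, running sum = 7
  position 1: throw height = 4, running sum = 11
  position 2: throw height = 4, running sum = 15
  position 3: throw height = 1, running sum = 16
  position 4: throw height = 4, running sum = 20
Total sum = 20; balls = sum / n = 20 / 5 = 4

Answer: 4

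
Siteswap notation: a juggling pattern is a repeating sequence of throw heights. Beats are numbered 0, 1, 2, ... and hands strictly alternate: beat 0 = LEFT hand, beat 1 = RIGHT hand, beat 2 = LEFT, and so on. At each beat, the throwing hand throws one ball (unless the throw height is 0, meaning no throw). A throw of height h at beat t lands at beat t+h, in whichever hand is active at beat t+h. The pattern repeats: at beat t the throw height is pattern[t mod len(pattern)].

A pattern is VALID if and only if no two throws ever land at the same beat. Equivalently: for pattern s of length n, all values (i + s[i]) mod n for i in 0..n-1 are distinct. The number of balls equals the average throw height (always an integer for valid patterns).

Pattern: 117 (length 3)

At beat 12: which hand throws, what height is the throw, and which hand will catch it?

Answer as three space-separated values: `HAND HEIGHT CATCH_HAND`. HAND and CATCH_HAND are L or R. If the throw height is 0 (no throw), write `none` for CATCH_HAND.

Answer: L 1 R

Derivation:
Beat 12: 12 mod 2 = 0, so hand = L
Throw height = pattern[12 mod 3] = pattern[0] = 1
Lands at beat 12+1=13, 13 mod 2 = 1, so catch hand = R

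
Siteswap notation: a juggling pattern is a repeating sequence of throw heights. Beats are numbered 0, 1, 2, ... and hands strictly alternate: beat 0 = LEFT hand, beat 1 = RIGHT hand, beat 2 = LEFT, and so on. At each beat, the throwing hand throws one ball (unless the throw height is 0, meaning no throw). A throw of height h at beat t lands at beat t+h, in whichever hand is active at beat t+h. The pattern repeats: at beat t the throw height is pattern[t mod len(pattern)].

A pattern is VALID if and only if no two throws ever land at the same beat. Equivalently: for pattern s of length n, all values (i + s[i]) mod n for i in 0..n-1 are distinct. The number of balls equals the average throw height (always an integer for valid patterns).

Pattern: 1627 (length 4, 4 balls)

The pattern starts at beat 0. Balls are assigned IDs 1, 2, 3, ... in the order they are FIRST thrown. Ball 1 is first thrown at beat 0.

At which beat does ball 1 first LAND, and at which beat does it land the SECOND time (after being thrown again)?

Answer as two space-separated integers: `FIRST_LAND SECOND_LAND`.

Beat 0 (L): throw ball1 h=1 -> lands@1:R; in-air after throw: [b1@1:R]
Beat 1 (R): throw ball1 h=6 -> lands@7:R; in-air after throw: [b1@7:R]
Beat 2 (L): throw ball2 h=2 -> lands@4:L; in-air after throw: [b2@4:L b1@7:R]
Beat 3 (R): throw ball3 h=7 -> lands@10:L; in-air after throw: [b2@4:L b1@7:R b3@10:L]
Beat 4 (L): throw ball2 h=1 -> lands@5:R; in-air after throw: [b2@5:R b1@7:R b3@10:L]
Beat 5 (R): throw ball2 h=6 -> lands@11:R; in-air after throw: [b1@7:R b3@10:L b2@11:R]
Beat 6 (L): throw ball4 h=2 -> lands@8:L; in-air after throw: [b1@7:R b4@8:L b3@10:L b2@11:R]
Beat 7 (R): throw ball1 h=7 -> lands@14:L; in-air after throw: [b4@8:L b3@10:L b2@11:R b1@14:L]
Ball 1: thrown@0 h=1 -> first land @1; rethrown@1 h=6 -> second land @7

Answer: 1 7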